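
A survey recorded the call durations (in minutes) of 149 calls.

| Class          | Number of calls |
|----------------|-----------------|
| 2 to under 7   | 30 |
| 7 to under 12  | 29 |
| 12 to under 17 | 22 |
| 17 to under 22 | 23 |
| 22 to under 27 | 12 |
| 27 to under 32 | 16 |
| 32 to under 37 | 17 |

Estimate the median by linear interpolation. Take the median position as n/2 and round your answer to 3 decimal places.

Cumulative frequencies: 30, 59, 81, 104, 116, 132, 149
n = 149; position = n/2 = 74.5.
This falls in the class 12 to under 17: L = 12, F = 59, f = 22, h = 5.
Median ≈ 12 + ((74.5 − 59) / 22) × 5 = 15.5227

15.523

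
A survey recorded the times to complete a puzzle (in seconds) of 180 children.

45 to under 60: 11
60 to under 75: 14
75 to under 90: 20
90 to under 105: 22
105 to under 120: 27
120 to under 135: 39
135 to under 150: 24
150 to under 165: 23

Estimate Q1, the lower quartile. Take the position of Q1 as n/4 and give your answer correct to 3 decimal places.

Cumulative frequencies: 11, 25, 45, 67, 94, 133, 157, 180
n = 180; position = n/4 = 45.
This falls in the class 75 to under 90: L = 75, F = 25, f = 20, h = 15.
Lower quartile ≈ 75 + ((45 − 25) / 20) × 15 = 90.0000

90.000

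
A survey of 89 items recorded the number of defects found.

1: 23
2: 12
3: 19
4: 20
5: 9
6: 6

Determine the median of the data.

3

Cumulative frequencies: 23, 35, 54, 74, 83, 89
n = 89, so the median is the value in position (n+1)/2 = 45.
Position 45 falls at value 3.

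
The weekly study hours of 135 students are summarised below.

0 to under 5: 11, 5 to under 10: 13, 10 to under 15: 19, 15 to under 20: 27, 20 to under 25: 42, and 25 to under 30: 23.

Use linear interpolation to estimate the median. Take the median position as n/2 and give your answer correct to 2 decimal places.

Cumulative frequencies: 11, 24, 43, 70, 112, 135
n = 135; position = n/2 = 67.5.
This falls in the class 15 to under 20: L = 15, F = 43, f = 27, h = 5.
Median ≈ 15 + ((67.5 − 43) / 27) × 5 = 19.5370

19.54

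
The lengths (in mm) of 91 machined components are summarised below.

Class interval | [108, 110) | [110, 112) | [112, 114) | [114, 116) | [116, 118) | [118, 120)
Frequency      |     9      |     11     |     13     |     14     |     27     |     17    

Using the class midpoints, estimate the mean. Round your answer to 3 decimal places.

Midpoints: 109, 111, 113, 115, 117, 119
Σfm = 9×109 + 11×111 + 13×113 + 14×115 + 27×117 + 17×119 = 10463
n = Σf = 91
Mean = 10463 / 91 = 114.9780

114.978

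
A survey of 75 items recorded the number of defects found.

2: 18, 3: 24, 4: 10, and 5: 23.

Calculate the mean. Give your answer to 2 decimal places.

3.51

Values: 2, 3, 4, 5
Σfx = 18×2 + 24×3 + 10×4 + 23×5 = 263
n = Σf = 75
Mean = 263 / 75 = 3.5067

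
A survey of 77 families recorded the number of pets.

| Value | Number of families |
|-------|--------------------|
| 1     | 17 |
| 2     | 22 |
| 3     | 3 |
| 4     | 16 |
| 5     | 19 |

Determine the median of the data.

2

Cumulative frequencies: 17, 39, 42, 58, 77
n = 77, so the median is the value in position (n+1)/2 = 39.
Position 39 falls at value 2.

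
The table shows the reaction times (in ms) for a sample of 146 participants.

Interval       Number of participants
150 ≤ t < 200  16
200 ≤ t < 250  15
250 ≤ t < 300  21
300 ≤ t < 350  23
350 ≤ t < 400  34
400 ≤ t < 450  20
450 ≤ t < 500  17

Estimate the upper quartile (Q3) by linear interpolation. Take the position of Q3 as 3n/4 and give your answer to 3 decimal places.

Cumulative frequencies: 16, 31, 52, 75, 109, 129, 146
n = 146; position = 3n/4 = 109.5.
This falls in the class 400 ≤ t < 450: L = 400, F = 109, f = 20, h = 50.
Upper quartile ≈ 400 + ((109.5 − 109) / 20) × 50 = 401.2500

401.250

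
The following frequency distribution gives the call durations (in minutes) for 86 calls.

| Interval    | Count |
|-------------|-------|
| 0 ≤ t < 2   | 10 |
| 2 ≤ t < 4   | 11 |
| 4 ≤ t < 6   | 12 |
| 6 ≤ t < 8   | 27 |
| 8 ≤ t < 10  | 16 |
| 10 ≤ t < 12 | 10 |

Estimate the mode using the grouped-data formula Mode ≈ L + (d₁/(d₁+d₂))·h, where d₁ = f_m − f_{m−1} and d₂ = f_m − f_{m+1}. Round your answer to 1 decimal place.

7.2

Modal class: 6 ≤ t < 8 (highest frequency 27).
d₁ = 27 − 12 = 15, d₂ = 27 − 16 = 11
Mode ≈ 6 + (15/(15+11)) × 2 = 6 + 1.1538 = 7.1538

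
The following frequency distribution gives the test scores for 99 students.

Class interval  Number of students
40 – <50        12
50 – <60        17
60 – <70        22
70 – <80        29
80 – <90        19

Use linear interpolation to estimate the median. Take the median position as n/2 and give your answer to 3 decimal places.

69.318

Cumulative frequencies: 12, 29, 51, 80, 99
n = 99; position = n/2 = 49.5.
This falls in the class 60 – <70: L = 60, F = 29, f = 22, h = 10.
Median ≈ 60 + ((49.5 − 29) / 22) × 10 = 69.3182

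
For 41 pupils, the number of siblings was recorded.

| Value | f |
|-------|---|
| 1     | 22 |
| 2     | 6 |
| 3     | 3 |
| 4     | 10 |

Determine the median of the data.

Cumulative frequencies: 22, 28, 31, 41
n = 41, so the median is the value in position (n+1)/2 = 21.
Position 21 falls at value 1.

1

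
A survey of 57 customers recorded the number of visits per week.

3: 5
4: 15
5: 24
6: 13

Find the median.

5

Cumulative frequencies: 5, 20, 44, 57
n = 57, so the median is the value in position (n+1)/2 = 29.
Position 29 falls at value 5.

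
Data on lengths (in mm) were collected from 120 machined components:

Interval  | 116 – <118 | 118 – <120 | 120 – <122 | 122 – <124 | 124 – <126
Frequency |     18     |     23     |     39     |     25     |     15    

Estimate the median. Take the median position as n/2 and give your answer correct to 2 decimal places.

Cumulative frequencies: 18, 41, 80, 105, 120
n = 120; position = n/2 = 60.
This falls in the class 120 – <122: L = 120, F = 41, f = 39, h = 2.
Median ≈ 120 + ((60 − 41) / 39) × 2 = 120.9744

120.97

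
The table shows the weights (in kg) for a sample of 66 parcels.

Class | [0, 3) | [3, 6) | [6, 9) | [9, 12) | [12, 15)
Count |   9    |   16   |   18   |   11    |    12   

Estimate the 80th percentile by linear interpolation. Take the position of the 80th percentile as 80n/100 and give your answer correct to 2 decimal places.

Cumulative frequencies: 9, 25, 43, 54, 66
n = 66; position = 80n/100 = 52.8.
This falls in the class [9, 12): L = 9, F = 43, f = 11, h = 3.
80th percentile ≈ 9 + ((52.8 − 43) / 11) × 3 = 11.6727

11.67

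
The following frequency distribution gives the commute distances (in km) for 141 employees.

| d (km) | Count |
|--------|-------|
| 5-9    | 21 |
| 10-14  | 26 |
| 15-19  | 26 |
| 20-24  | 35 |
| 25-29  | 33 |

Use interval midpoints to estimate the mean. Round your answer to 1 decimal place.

18.2

Midpoints: 7, 12, 17, 22, 27
Σfm = 21×7 + 26×12 + 26×17 + 35×22 + 33×27 = 2562
n = Σf = 141
Mean = 2562 / 141 = 18.1702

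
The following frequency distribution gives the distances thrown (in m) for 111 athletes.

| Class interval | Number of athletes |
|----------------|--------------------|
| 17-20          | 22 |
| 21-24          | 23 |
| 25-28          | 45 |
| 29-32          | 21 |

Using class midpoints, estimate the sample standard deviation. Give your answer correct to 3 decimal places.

Midpoints: 18.5, 22.5, 26.5, 30.5
n = 111, Σfm = 2757.5, mean = 24.8423
Σfm² = 70309.75
Σf(m − x̄)² = Σfm² − (Σfm)²/n = 70309.75 − 2757.5²/111 = 1806.9910
Sample variance = 1806.9910 / 110 = 16.4272
Standard deviation = √16.4272 = 4.0530

4.053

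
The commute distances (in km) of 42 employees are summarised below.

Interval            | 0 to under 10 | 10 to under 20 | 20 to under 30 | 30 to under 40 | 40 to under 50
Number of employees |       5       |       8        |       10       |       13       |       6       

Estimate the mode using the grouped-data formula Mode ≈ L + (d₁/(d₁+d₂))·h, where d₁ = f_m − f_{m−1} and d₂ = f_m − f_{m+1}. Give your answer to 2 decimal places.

33.00

Modal class: 30 to under 40 (highest frequency 13).
d₁ = 13 − 10 = 3, d₂ = 13 − 6 = 7
Mode ≈ 30 + (3/(3+7)) × 10 = 30 + 3.0000 = 33.0000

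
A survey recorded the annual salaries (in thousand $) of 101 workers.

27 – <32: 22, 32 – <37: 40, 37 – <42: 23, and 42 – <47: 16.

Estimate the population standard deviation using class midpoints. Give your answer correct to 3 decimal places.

4.931

Midpoints: 29.5, 34.5, 39.5, 44.5
n = 101, Σfm = 3649.5, mean = 36.1337
Σfm² = 134325.25
Σf(m − x̄)² = Σfm² − (Σfm)²/n = 134325.25 − 3649.5²/101 = 2455.4455
Population variance = 2455.4455 / 101 = 24.3113
Standard deviation = √24.3113 = 4.9307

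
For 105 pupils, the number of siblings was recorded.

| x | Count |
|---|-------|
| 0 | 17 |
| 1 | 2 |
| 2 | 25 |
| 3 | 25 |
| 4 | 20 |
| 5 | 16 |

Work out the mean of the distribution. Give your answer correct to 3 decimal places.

2.733

Values: 0, 1, 2, 3, 4, 5
Σfx = 17×0 + 2×1 + 25×2 + 25×3 + 20×4 + 16×5 = 287
n = Σf = 105
Mean = 287 / 105 = 2.7333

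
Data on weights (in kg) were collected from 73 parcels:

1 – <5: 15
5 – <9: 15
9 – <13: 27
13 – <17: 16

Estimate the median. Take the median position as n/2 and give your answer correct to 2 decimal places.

9.96

Cumulative frequencies: 15, 30, 57, 73
n = 73; position = n/2 = 36.5.
This falls in the class 9 – <13: L = 9, F = 30, f = 27, h = 4.
Median ≈ 9 + ((36.5 − 30) / 27) × 4 = 9.9630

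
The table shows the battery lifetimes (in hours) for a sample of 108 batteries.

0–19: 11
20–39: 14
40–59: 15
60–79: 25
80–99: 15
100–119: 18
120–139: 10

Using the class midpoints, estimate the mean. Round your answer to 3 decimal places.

Midpoints: 9.5, 29.5, 49.5, 69.5, 89.5, 109.5, 129.5
Σfm = 11×9.5 + 14×29.5 + 15×49.5 + 25×69.5 + 15×89.5 + 18×109.5 + 10×129.5 = 7606
n = Σf = 108
Mean = 7606 / 108 = 70.4259

70.426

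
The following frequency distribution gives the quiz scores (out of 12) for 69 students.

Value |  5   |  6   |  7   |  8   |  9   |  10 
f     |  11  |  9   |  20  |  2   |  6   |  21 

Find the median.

Cumulative frequencies: 11, 20, 40, 42, 48, 69
n = 69, so the median is the value in position (n+1)/2 = 35.
Position 35 falls at value 7.

7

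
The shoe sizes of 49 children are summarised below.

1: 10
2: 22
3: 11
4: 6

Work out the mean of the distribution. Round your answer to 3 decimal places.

Values: 1, 2, 3, 4
Σfx = 10×1 + 22×2 + 11×3 + 6×4 = 111
n = Σf = 49
Mean = 111 / 49 = 2.2653

2.265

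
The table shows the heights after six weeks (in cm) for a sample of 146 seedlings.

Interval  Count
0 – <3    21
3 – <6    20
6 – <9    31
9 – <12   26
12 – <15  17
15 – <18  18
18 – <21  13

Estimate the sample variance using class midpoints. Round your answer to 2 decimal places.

30.66

Midpoints: 1.5, 4.5, 7.5, 10.5, 13.5, 16.5, 19.5
n = 146, Σfm = 1407, mean = 9.6370
Σfm² = 18004.5
Σf(m − x̄)² = Σfm² − (Σfm)²/n = 18004.5 − 1407²/146 = 4445.2603
Sample variance = 4445.2603 / 145 = 30.6570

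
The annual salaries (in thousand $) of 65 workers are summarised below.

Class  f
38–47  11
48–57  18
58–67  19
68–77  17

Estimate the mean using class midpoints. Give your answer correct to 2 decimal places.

Midpoints: 42.5, 52.5, 62.5, 72.5
Σfm = 11×42.5 + 18×52.5 + 19×62.5 + 17×72.5 = 3832.5
n = Σf = 65
Mean = 3832.5 / 65 = 58.9615

58.96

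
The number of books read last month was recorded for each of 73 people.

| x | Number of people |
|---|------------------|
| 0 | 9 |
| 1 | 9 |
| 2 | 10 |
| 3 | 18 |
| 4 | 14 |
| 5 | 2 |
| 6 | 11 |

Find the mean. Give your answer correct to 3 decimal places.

Values: 0, 1, 2, 3, 4, 5, 6
Σfx = 9×0 + 9×1 + 10×2 + 18×3 + 14×4 + 2×5 + 11×6 = 215
n = Σf = 73
Mean = 215 / 73 = 2.9452

2.945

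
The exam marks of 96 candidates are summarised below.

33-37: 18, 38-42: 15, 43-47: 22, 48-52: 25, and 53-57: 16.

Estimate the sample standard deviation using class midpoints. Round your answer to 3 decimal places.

Midpoints: 35, 40, 45, 50, 55
n = 96, Σfm = 4350, mean = 45.3125
Σfm² = 201500
Σf(m − x̄)² = Σfm² − (Σfm)²/n = 201500 − 4350²/96 = 4390.6250
Sample variance = 4390.6250 / 95 = 46.2171
Standard deviation = √46.2171 = 6.7983

6.798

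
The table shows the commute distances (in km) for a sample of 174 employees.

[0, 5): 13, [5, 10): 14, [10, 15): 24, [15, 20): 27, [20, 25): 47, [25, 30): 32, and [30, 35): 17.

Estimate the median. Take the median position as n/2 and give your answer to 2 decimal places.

20.96

Cumulative frequencies: 13, 27, 51, 78, 125, 157, 174
n = 174; position = n/2 = 87.
This falls in the class [20, 25): L = 20, F = 78, f = 47, h = 5.
Median ≈ 20 + ((87 − 78) / 47) × 5 = 20.9574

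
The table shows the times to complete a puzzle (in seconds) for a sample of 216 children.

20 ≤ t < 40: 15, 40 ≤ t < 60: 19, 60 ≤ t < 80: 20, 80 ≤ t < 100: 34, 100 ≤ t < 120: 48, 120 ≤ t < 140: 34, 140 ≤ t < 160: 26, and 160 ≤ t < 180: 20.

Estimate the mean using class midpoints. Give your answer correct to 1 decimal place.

Midpoints: 30, 50, 70, 90, 110, 130, 150, 170
Σfm = 15×30 + 19×50 + 20×70 + 34×90 + 48×110 + 34×130 + 26×150 + 20×170 = 22860
n = Σf = 216
Mean = 22860 / 216 = 105.8333

105.8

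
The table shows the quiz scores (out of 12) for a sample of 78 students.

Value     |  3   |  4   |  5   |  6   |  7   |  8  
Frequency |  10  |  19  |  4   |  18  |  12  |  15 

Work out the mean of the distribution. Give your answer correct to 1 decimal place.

Values: 3, 4, 5, 6, 7, 8
Σfx = 10×3 + 19×4 + 4×5 + 18×6 + 12×7 + 15×8 = 438
n = Σf = 78
Mean = 438 / 78 = 5.6154

5.6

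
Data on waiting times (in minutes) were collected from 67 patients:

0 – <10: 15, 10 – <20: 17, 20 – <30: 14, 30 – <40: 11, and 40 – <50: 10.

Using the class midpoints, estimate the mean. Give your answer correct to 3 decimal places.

Midpoints: 5, 15, 25, 35, 45
Σfm = 15×5 + 17×15 + 14×25 + 11×35 + 10×45 = 1515
n = Σf = 67
Mean = 1515 / 67 = 22.6119

22.612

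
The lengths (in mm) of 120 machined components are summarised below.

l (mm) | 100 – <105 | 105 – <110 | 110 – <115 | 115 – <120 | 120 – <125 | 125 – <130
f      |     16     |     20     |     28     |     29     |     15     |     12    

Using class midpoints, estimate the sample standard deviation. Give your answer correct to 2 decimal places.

Midpoints: 102.5, 107.5, 112.5, 117.5, 122.5, 127.5
n = 120, Σfm = 13715, mean = 114.2917
Σfm² = 1574150
Σf(m − x̄)² = Σfm² − (Σfm)²/n = 1574150 − 13715²/120 = 6639.7917
Sample variance = 6639.7917 / 119 = 55.7966
Standard deviation = √55.7966 = 7.4697

7.47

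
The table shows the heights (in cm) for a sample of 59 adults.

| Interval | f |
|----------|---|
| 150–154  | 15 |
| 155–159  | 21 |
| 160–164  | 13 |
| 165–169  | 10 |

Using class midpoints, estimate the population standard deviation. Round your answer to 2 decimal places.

5.15

Midpoints: 152, 157, 162, 167
n = 59, Σfm = 9353, mean = 158.5254
Σfm² = 1484251
Σf(m − x̄)² = Σfm² − (Σfm)²/n = 1484251 − 9353²/59 = 1562.7119
Population variance = 1562.7119 / 59 = 26.4866
Standard deviation = √26.4866 = 5.1465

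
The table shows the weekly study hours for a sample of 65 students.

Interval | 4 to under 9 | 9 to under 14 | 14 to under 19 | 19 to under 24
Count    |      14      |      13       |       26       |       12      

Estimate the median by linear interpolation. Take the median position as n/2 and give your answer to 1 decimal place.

Cumulative frequencies: 14, 27, 53, 65
n = 65; position = n/2 = 32.5.
This falls in the class 14 to under 19: L = 14, F = 27, f = 26, h = 5.
Median ≈ 14 + ((32.5 − 27) / 26) × 5 = 15.0577

15.1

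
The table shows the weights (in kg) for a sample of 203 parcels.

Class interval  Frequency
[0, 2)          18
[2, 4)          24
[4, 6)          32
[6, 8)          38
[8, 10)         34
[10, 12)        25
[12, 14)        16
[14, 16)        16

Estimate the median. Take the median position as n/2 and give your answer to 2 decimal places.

7.45

Cumulative frequencies: 18, 42, 74, 112, 146, 171, 187, 203
n = 203; position = n/2 = 101.5.
This falls in the class [6, 8): L = 6, F = 74, f = 38, h = 2.
Median ≈ 6 + ((101.5 − 74) / 38) × 2 = 7.4474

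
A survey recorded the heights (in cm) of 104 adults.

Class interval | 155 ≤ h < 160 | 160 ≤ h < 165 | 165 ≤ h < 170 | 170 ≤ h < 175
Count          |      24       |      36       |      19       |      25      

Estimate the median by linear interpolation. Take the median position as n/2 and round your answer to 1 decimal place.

163.9

Cumulative frequencies: 24, 60, 79, 104
n = 104; position = n/2 = 52.
This falls in the class 160 ≤ h < 165: L = 160, F = 24, f = 36, h = 5.
Median ≈ 160 + ((52 − 24) / 36) × 5 = 163.8889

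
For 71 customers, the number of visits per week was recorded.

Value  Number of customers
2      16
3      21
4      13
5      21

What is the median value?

Cumulative frequencies: 16, 37, 50, 71
n = 71, so the median is the value in position (n+1)/2 = 36.
Position 36 falls at value 3.

3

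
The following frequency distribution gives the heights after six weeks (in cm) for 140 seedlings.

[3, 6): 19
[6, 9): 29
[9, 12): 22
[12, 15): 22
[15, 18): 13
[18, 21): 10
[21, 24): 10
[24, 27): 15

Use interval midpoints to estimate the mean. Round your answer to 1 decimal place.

13.2

Midpoints: 4.5, 7.5, 10.5, 13.5, 16.5, 19.5, 22.5, 25.5
Σfm = 19×4.5 + 29×7.5 + 22×10.5 + 22×13.5 + 13×16.5 + 10×19.5 + 10×22.5 + 15×25.5 = 1848
n = Σf = 140
Mean = 1848 / 140 = 13.2000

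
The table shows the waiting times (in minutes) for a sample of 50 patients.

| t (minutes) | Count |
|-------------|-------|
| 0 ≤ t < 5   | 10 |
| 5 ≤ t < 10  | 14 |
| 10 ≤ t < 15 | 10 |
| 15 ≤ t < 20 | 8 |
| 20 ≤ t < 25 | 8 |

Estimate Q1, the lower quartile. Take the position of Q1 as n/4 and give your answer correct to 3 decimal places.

5.893

Cumulative frequencies: 10, 24, 34, 42, 50
n = 50; position = n/4 = 12.5.
This falls in the class 5 ≤ t < 10: L = 5, F = 10, f = 14, h = 5.
Lower quartile ≈ 5 + ((12.5 − 10) / 14) × 5 = 5.8929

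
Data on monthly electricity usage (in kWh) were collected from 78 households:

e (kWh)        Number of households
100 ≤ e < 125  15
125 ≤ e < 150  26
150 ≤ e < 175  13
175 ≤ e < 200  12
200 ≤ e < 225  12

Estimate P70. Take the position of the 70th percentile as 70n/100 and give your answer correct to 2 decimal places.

176.25

Cumulative frequencies: 15, 41, 54, 66, 78
n = 78; position = 70n/100 = 54.6.
This falls in the class 175 ≤ e < 200: L = 175, F = 54, f = 12, h = 25.
70th percentile ≈ 175 + ((54.6 − 54) / 12) × 25 = 176.2500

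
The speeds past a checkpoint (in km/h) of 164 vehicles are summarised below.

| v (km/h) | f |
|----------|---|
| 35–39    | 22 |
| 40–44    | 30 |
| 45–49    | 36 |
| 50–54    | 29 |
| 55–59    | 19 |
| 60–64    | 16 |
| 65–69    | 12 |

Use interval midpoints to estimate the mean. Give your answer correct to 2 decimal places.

49.71

Midpoints: 37, 42, 47, 52, 57, 62, 67
Σfm = 22×37 + 30×42 + 36×47 + 29×52 + 19×57 + 16×62 + 12×67 = 8153
n = Σf = 164
Mean = 8153 / 164 = 49.7134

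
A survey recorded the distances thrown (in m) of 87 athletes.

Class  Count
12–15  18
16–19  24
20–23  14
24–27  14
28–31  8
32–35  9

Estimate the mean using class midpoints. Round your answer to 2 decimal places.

Midpoints: 13.5, 17.5, 21.5, 25.5, 29.5, 33.5
Σfm = 18×13.5 + 24×17.5 + 14×21.5 + 14×25.5 + 8×29.5 + 9×33.5 = 1858.5
n = Σf = 87
Mean = 1858.5 / 87 = 21.3621

21.36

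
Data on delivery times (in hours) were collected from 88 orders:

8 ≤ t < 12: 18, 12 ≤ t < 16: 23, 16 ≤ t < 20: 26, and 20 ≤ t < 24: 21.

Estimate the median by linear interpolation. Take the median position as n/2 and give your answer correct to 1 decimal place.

16.5

Cumulative frequencies: 18, 41, 67, 88
n = 88; position = n/2 = 44.
This falls in the class 16 ≤ t < 20: L = 16, F = 41, f = 26, h = 4.
Median ≈ 16 + ((44 − 41) / 26) × 4 = 16.4615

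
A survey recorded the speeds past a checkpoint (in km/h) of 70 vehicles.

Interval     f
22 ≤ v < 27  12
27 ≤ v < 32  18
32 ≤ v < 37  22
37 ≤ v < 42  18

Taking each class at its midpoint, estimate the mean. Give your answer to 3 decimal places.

Midpoints: 24.5, 29.5, 34.5, 39.5
Σfm = 12×24.5 + 18×29.5 + 22×34.5 + 18×39.5 = 2295
n = Σf = 70
Mean = 2295 / 70 = 32.7857

32.786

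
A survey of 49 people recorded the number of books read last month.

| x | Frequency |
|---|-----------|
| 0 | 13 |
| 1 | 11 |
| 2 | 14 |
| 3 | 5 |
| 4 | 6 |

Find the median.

Cumulative frequencies: 13, 24, 38, 43, 49
n = 49, so the median is the value in position (n+1)/2 = 25.
Position 25 falls at value 2.

2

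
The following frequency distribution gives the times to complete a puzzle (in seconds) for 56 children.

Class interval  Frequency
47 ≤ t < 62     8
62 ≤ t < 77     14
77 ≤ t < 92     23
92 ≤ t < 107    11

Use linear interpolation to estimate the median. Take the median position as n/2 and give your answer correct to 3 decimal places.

80.913

Cumulative frequencies: 8, 22, 45, 56
n = 56; position = n/2 = 28.
This falls in the class 77 ≤ t < 92: L = 77, F = 22, f = 23, h = 15.
Median ≈ 77 + ((28 − 22) / 23) × 15 = 80.9130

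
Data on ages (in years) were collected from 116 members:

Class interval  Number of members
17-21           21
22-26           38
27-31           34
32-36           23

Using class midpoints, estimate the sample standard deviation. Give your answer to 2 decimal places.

Midpoints: 19, 24, 29, 34
n = 116, Σfm = 3079, mean = 26.5431
Σfm² = 84651
Σf(m − x̄)² = Σfm² − (Σfm)²/n = 84651 − 3079²/116 = 2924.7845
Sample variance = 2924.7845 / 115 = 25.4329
Standard deviation = √25.4329 = 5.0431

5.04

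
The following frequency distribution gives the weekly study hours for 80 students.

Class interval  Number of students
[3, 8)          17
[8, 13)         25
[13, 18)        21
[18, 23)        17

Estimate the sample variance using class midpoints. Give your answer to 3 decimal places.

Midpoints: 5.5, 10.5, 15.5, 20.5
n = 80, Σfm = 1030, mean = 12.8750
Σfm² = 15460
Σf(m − x̄)² = Σfm² − (Σfm)²/n = 15460 − 1030²/80 = 2198.7500
Sample variance = 2198.7500 / 79 = 27.8323

27.832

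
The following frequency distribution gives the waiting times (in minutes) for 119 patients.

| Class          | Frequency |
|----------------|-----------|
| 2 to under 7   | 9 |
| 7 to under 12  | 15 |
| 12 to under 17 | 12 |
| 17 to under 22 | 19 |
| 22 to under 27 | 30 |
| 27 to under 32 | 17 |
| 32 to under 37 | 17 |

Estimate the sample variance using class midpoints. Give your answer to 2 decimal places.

81.83

Midpoints: 4.5, 9.5, 14.5, 19.5, 24.5, 29.5, 34.5
n = 119, Σfm = 2550.5, mean = 21.4328
Σfm² = 64319.75
Σf(m − x̄)² = Σfm² − (Σfm)²/n = 64319.75 − 2550.5²/119 = 9655.4622
Sample variance = 9655.4622 / 118 = 81.8260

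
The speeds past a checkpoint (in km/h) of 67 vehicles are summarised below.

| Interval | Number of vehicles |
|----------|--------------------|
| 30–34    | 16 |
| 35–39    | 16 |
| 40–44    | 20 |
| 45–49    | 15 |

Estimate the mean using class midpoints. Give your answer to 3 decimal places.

39.537

Midpoints: 32, 37, 42, 47
Σfm = 16×32 + 16×37 + 20×42 + 15×47 = 2649
n = Σf = 67
Mean = 2649 / 67 = 39.5373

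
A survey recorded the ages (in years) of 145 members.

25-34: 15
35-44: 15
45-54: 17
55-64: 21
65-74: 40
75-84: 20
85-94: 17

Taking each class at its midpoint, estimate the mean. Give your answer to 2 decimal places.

62.19

Midpoints: 29.5, 39.5, 49.5, 59.5, 69.5, 79.5, 89.5
Σfm = 15×29.5 + 15×39.5 + 17×49.5 + 21×59.5 + 40×69.5 + 20×79.5 + 17×89.5 = 9017.5
n = Σf = 145
Mean = 9017.5 / 145 = 62.1897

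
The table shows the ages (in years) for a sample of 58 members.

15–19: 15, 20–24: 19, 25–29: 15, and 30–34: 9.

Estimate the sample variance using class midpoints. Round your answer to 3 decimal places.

Midpoints: 17, 22, 27, 32
n = 58, Σfm = 1366, mean = 23.5517
Σfm² = 33682
Σf(m − x̄)² = Σfm² − (Σfm)²/n = 33682 − 1366²/58 = 1510.3448
Sample variance = 1510.3448 / 57 = 26.4973

26.497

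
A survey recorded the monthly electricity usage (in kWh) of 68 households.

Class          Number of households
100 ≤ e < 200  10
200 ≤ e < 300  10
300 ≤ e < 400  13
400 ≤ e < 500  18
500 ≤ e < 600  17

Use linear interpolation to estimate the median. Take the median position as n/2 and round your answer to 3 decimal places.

Cumulative frequencies: 10, 20, 33, 51, 68
n = 68; position = n/2 = 34.
This falls in the class 400 ≤ e < 500: L = 400, F = 33, f = 18, h = 100.
Median ≈ 400 + ((34 − 33) / 18) × 100 = 405.5556

405.556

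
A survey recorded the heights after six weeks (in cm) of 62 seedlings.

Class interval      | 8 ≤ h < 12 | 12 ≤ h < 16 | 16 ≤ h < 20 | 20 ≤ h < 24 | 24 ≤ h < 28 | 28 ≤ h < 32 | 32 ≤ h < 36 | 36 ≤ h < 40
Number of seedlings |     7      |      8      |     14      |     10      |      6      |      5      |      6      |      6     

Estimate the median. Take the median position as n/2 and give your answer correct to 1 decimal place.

Cumulative frequencies: 7, 15, 29, 39, 45, 50, 56, 62
n = 62; position = n/2 = 31.
This falls in the class 20 ≤ h < 24: L = 20, F = 29, f = 10, h = 4.
Median ≈ 20 + ((31 − 29) / 10) × 4 = 20.8000

20.8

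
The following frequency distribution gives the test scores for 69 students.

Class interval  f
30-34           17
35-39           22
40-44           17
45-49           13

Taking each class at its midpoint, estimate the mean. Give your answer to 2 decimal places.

38.88

Midpoints: 32, 37, 42, 47
Σfm = 17×32 + 22×37 + 17×42 + 13×47 = 2683
n = Σf = 69
Mean = 2683 / 69 = 38.8841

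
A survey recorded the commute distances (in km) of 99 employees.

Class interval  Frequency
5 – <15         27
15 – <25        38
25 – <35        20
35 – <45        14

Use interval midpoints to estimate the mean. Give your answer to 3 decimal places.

22.121

Midpoints: 10, 20, 30, 40
Σfm = 27×10 + 38×20 + 20×30 + 14×40 = 2190
n = Σf = 99
Mean = 2190 / 99 = 22.1212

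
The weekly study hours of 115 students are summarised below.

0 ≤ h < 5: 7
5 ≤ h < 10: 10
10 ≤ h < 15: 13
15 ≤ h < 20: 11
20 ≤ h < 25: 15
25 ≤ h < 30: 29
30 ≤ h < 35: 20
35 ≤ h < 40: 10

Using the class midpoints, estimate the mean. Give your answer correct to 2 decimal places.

Midpoints: 2.5, 7.5, 12.5, 17.5, 22.5, 27.5, 32.5, 37.5
Σfm = 7×2.5 + 10×7.5 + 13×12.5 + 11×17.5 + 15×22.5 + 29×27.5 + 20×32.5 + 10×37.5 = 2607.5
n = Σf = 115
Mean = 2607.5 / 115 = 22.6739

22.67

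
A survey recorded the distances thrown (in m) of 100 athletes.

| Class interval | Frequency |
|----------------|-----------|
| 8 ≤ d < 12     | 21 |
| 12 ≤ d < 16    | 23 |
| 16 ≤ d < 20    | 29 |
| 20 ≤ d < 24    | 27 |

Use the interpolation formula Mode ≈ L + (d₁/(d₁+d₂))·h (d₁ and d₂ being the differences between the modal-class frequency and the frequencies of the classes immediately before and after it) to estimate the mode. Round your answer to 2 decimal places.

Modal class: 16 ≤ d < 20 (highest frequency 29).
d₁ = 29 − 23 = 6, d₂ = 29 − 27 = 2
Mode ≈ 16 + (6/(6+2)) × 4 = 16 + 3.0000 = 19.0000

19.00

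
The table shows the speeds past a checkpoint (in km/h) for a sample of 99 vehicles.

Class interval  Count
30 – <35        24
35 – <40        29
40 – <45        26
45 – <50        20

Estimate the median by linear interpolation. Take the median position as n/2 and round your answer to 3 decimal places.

39.397

Cumulative frequencies: 24, 53, 79, 99
n = 99; position = n/2 = 49.5.
This falls in the class 35 – <40: L = 35, F = 24, f = 29, h = 5.
Median ≈ 35 + ((49.5 − 24) / 29) × 5 = 39.3966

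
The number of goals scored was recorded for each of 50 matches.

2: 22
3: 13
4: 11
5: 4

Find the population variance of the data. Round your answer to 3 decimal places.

Values: 2, 3, 4, 5
n = 50, Σfx = 147, mean = 2.9400
Σfx² = 481
Σf(x − x̄)² = Σfx² − (Σfx)²/n = 481 − 147²/50 = 48.8200
Population variance = 48.8200 / 50 = 0.9764

0.976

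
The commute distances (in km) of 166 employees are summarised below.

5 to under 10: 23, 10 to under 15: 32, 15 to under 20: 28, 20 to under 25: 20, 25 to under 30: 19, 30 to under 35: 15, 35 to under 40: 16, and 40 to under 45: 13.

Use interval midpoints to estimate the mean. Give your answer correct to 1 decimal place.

22.1

Midpoints: 7.5, 12.5, 17.5, 22.5, 27.5, 32.5, 37.5, 42.5
Σfm = 23×7.5 + 32×12.5 + 28×17.5 + 20×22.5 + 19×27.5 + 15×32.5 + 16×37.5 + 13×42.5 = 3675
n = Σf = 166
Mean = 3675 / 166 = 22.1386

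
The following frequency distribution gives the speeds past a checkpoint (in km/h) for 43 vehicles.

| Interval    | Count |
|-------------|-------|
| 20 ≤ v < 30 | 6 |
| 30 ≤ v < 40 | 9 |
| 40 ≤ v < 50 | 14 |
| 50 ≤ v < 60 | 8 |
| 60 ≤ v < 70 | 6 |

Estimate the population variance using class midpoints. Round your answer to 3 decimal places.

151.109

Midpoints: 25, 35, 45, 55, 65
n = 43, Σfm = 1925, mean = 44.7674
Σfm² = 92675
Σf(m − x̄)² = Σfm² − (Σfm)²/n = 92675 − 1925²/43 = 6497.6744
Population variance = 6497.6744 / 43 = 151.1087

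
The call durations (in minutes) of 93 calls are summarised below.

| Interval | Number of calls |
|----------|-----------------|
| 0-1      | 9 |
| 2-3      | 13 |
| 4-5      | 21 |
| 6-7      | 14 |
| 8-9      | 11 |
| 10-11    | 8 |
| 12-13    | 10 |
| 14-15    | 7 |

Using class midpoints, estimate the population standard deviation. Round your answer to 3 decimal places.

Midpoints: 0.5, 2.5, 4.5, 6.5, 8.5, 10.5, 12.5, 14.5
n = 93, Σfm = 626.5, mean = 6.7366
Σfm² = 5811.25
Σf(m − x̄)² = Σfm² − (Σfm)²/n = 5811.25 − 626.5²/93 = 1590.7957
Population variance = 1590.7957 / 93 = 17.1053
Standard deviation = √17.1053 = 4.1359

4.136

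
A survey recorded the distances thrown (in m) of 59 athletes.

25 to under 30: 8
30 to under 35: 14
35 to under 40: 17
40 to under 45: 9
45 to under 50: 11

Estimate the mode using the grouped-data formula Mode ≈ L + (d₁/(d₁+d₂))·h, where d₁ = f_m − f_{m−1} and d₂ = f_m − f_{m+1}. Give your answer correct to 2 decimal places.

36.36

Modal class: 35 to under 40 (highest frequency 17).
d₁ = 17 − 14 = 3, d₂ = 17 − 9 = 8
Mode ≈ 35 + (3/(3+8)) × 5 = 35 + 1.3636 = 36.3636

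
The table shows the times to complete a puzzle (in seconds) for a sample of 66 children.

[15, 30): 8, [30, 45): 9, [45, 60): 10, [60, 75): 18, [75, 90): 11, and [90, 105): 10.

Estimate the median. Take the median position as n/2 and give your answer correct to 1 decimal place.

65.0

Cumulative frequencies: 8, 17, 27, 45, 56, 66
n = 66; position = n/2 = 33.
This falls in the class [60, 75): L = 60, F = 27, f = 18, h = 15.
Median ≈ 60 + ((33 − 27) / 18) × 15 = 65.0000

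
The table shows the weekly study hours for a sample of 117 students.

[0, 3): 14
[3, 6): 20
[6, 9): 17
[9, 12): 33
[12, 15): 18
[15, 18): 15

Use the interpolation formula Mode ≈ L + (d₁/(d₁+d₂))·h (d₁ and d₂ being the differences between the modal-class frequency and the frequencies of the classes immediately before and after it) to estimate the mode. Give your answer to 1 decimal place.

Modal class: [9, 12) (highest frequency 33).
d₁ = 33 − 17 = 16, d₂ = 33 − 18 = 15
Mode ≈ 9 + (16/(16+15)) × 3 = 9 + 1.5484 = 10.5484

10.5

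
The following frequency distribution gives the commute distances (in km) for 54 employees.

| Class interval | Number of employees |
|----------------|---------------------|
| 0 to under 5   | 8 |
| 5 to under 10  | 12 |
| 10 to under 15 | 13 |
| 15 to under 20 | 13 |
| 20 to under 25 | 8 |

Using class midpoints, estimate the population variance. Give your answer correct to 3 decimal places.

41.195

Midpoints: 2.5, 7.5, 12.5, 17.5, 22.5
n = 54, Σfm = 680, mean = 12.5926
Σfm² = 10787.5
Σf(m − x̄)² = Σfm² − (Σfm)²/n = 10787.5 − 680²/54 = 2224.5370
Population variance = 2224.5370 / 54 = 41.1951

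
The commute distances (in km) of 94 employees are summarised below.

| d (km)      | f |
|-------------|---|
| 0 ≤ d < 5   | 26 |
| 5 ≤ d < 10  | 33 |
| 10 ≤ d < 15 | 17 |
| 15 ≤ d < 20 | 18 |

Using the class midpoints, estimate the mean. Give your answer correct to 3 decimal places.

8.936

Midpoints: 2.5, 7.5, 12.5, 17.5
Σfm = 26×2.5 + 33×7.5 + 17×12.5 + 18×17.5 = 840
n = Σf = 94
Mean = 840 / 94 = 8.9362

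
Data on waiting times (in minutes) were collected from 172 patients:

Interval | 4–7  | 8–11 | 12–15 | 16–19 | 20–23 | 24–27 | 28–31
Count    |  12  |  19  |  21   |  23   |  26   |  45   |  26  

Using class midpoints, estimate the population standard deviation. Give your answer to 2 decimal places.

7.40

Midpoints: 5.5, 9.5, 13.5, 17.5, 21.5, 25.5, 29.5
n = 172, Σfm = 3406, mean = 19.8023
Σfm² = 76855
Σf(m − x̄)² = Σfm² − (Σfm)²/n = 76855 − 3406²/172 = 9408.2791
Population variance = 9408.2791 / 172 = 54.6993
Standard deviation = √54.6993 = 7.3959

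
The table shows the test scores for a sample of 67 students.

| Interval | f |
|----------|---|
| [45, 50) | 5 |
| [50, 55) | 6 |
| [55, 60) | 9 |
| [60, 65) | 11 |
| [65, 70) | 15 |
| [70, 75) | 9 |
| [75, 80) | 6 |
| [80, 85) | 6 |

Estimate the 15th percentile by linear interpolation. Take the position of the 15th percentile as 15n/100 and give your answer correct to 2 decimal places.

54.21

Cumulative frequencies: 5, 11, 20, 31, 46, 55, 61, 67
n = 67; position = 15n/100 = 10.05.
This falls in the class [50, 55): L = 50, F = 5, f = 6, h = 5.
15th percentile ≈ 50 + ((10.05 − 5) / 6) × 5 = 54.2083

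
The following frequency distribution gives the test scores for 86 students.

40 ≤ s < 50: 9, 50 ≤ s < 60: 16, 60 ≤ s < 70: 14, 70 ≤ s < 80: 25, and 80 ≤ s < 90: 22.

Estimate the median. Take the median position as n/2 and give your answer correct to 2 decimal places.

71.60

Cumulative frequencies: 9, 25, 39, 64, 86
n = 86; position = n/2 = 43.
This falls in the class 70 ≤ s < 80: L = 70, F = 39, f = 25, h = 10.
Median ≈ 70 + ((43 − 39) / 25) × 10 = 71.6000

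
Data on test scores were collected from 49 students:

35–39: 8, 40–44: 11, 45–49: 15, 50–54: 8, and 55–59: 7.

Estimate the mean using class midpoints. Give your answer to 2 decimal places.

46.49

Midpoints: 37, 42, 47, 52, 57
Σfm = 8×37 + 11×42 + 15×47 + 8×52 + 7×57 = 2278
n = Σf = 49
Mean = 2278 / 49 = 46.4898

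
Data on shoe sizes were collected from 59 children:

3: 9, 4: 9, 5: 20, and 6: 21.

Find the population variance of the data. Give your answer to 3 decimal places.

Values: 3, 4, 5, 6
n = 59, Σfx = 289, mean = 4.8983
Σfx² = 1481
Σf(x − x̄)² = Σfx² − (Σfx)²/n = 1481 − 289²/59 = 65.3898
Population variance = 65.3898 / 59 = 1.1083

1.108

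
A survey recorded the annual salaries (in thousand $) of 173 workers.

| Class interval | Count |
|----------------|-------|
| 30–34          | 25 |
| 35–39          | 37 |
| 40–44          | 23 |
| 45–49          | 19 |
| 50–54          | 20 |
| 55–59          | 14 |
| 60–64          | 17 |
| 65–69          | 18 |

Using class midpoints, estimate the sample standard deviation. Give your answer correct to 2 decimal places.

11.52

Midpoints: 32, 37, 42, 47, 52, 57, 62, 67
n = 173, Σfm = 8126, mean = 46.9711
Σfm² = 404512
Σf(m − x̄)² = Σfm² − (Σfm)²/n = 404512 − 8126²/173 = 22824.8555
Sample variance = 22824.8555 / 172 = 132.7026
Standard deviation = √132.7026 = 11.5197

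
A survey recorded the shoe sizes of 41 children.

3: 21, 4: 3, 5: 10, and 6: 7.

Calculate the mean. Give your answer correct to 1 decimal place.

4.1

Values: 3, 4, 5, 6
Σfx = 21×3 + 3×4 + 10×5 + 7×6 = 167
n = Σf = 41
Mean = 167 / 41 = 4.0732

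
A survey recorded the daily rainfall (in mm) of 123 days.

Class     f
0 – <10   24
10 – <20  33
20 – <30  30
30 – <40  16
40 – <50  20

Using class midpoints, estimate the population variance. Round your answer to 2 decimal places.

178.80

Midpoints: 5, 15, 25, 35, 45
n = 123, Σfm = 2825, mean = 22.9675
Σfm² = 86875
Σf(m − x̄)² = Σfm² − (Σfm)²/n = 86875 − 2825²/123 = 21991.8699
Population variance = 21991.8699 / 123 = 178.7957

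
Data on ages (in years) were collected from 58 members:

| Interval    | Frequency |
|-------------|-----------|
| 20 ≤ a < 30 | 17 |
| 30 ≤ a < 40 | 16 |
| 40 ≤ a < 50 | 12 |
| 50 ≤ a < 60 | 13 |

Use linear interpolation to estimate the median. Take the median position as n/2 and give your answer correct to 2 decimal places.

Cumulative frequencies: 17, 33, 45, 58
n = 58; position = n/2 = 29.
This falls in the class 30 ≤ a < 40: L = 30, F = 17, f = 16, h = 10.
Median ≈ 30 + ((29 − 17) / 16) × 10 = 37.5000

37.50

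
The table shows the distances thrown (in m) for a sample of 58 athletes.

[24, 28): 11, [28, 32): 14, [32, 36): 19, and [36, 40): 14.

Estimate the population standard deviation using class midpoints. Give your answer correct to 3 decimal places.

4.190

Midpoints: 26, 30, 34, 38
n = 58, Σfm = 1884, mean = 32.4828
Σfm² = 62216
Σf(m − x̄)² = Σfm² − (Σfm)²/n = 62216 − 1884²/58 = 1018.4828
Population variance = 1018.4828 / 58 = 17.5600
Standard deviation = √17.5600 = 4.1905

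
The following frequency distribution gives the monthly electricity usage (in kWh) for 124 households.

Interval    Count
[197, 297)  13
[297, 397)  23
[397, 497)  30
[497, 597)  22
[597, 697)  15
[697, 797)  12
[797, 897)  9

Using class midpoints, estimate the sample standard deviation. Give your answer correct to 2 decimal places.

171.94

Midpoints: 247, 347, 447, 547, 647, 747, 847
n = 124, Σfm = 62928, mean = 507.4839
Σfm² = 35571316
Σf(m − x̄)² = Σfm² − (Σfm)²/n = 35571316 − 62928²/124 = 3636370.9677
Sample variance = 3636370.9677 / 123 = 29563.9916
Standard deviation = √29563.9916 = 171.9418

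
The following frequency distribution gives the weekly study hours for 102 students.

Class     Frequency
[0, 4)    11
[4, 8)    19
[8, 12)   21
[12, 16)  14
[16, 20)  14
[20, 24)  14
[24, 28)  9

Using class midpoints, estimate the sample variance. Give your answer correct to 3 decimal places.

Midpoints: 2, 6, 10, 14, 18, 22, 26
n = 102, Σfm = 1336, mean = 13.0980
Σfm² = 22968
Σf(m − x̄)² = Σfm² − (Σfm)²/n = 22968 − 1336²/102 = 5469.0196
Sample variance = 5469.0196 / 101 = 54.1487

54.149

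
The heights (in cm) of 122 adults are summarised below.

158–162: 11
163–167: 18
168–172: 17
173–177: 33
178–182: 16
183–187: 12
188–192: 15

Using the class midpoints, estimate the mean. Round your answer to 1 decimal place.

Midpoints: 160, 165, 170, 175, 180, 185, 190
Σfm = 11×160 + 18×165 + 17×170 + 33×175 + 16×180 + 12×185 + 15×190 = 21345
n = Σf = 122
Mean = 21345 / 122 = 174.9590

175.0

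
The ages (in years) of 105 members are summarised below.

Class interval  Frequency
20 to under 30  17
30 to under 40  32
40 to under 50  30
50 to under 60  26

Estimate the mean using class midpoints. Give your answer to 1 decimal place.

Midpoints: 25, 35, 45, 55
Σfm = 17×25 + 32×35 + 30×45 + 26×55 = 4325
n = Σf = 105
Mean = 4325 / 105 = 41.1905

41.2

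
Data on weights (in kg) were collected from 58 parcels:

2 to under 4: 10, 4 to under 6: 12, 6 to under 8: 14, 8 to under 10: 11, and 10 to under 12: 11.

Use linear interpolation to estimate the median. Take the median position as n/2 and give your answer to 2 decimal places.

Cumulative frequencies: 10, 22, 36, 47, 58
n = 58; position = n/2 = 29.
This falls in the class 6 to under 8: L = 6, F = 22, f = 14, h = 2.
Median ≈ 6 + ((29 − 22) / 14) × 2 = 7.0000

7.00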